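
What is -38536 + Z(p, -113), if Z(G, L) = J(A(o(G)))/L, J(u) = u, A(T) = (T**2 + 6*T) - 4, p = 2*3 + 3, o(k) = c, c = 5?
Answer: -4354619/113 ≈ -38536.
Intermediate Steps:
o(k) = 5
p = 9 (p = 6 + 3 = 9)
A(T) = -4 + T**2 + 6*T
Z(G, L) = 51/L (Z(G, L) = (-4 + 5**2 + 6*5)/L = (-4 + 25 + 30)/L = 51/L)
-38536 + Z(p, -113) = -38536 + 51/(-113) = -38536 + 51*(-1/113) = -38536 - 51/113 = -4354619/113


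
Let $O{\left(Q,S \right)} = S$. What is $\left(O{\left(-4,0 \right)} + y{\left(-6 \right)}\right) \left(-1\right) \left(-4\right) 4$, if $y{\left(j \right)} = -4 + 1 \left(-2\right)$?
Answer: $-96$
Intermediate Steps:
$y{\left(j \right)} = -6$ ($y{\left(j \right)} = -4 - 2 = -6$)
$\left(O{\left(-4,0 \right)} + y{\left(-6 \right)}\right) \left(-1\right) \left(-4\right) 4 = \left(0 - 6\right) \left(-1\right) \left(-4\right) 4 = - 6 \cdot 4 \cdot 4 = \left(-6\right) 16 = -96$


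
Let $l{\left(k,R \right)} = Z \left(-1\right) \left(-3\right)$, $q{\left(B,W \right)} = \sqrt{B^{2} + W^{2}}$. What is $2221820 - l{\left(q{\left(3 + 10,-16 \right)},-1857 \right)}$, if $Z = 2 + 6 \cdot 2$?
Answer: $2221778$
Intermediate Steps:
$Z = 14$ ($Z = 2 + 12 = 14$)
$l{\left(k,R \right)} = 42$ ($l{\left(k,R \right)} = 14 \left(-1\right) \left(-3\right) = \left(-14\right) \left(-3\right) = 42$)
$2221820 - l{\left(q{\left(3 + 10,-16 \right)},-1857 \right)} = 2221820 - 42 = 2221778$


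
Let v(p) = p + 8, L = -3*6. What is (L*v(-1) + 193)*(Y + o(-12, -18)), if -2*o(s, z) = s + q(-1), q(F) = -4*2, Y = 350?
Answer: 24120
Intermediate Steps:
L = -18
q(F) = -8
v(p) = 8 + p
o(s, z) = 4 - s/2 (o(s, z) = -(s - 8)/2 = -(-8 + s)/2 = 4 - s/2)
(L*v(-1) + 193)*(Y + o(-12, -18)) = (-18*(8 - 1) + 193)*(350 + (4 - ½*(-12))) = (-18*7 + 193)*(350 + (4 + 6)) = (-126 + 193)*(350 + 10) = 67*360 = 24120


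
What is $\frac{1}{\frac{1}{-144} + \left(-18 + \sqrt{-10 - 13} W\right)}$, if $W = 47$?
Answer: $- \frac{373392}{1060257601} - \frac{974592 i \sqrt{23}}{1060257601} \approx -0.00035217 - 0.0044083 i$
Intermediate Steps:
$\frac{1}{\frac{1}{-144} + \left(-18 + \sqrt{-10 - 13} W\right)} = \frac{1}{\frac{1}{-144} - \left(18 - \sqrt{-10 - 13} \cdot 47\right)} = \frac{1}{- \frac{1}{144} - \left(18 - \sqrt{-23} \cdot 47\right)} = \frac{1}{- \frac{1}{144} - \left(18 - i \sqrt{23} \cdot 47\right)} = \frac{1}{- \frac{1}{144} - \left(18 - 47 i \sqrt{23}\right)} = \frac{1}{- \frac{2593}{144} + 47 i \sqrt{23}}$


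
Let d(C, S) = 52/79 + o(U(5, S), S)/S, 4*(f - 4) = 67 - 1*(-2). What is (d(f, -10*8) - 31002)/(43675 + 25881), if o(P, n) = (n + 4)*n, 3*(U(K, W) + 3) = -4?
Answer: -1227555/2747462 ≈ -0.44680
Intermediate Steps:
f = 85/4 (f = 4 + (67 - 1*(-2))/4 = 4 + (67 + 2)/4 = 4 + (1/4)*69 = 4 + 69/4 = 85/4 ≈ 21.250)
U(K, W) = -13/3 (U(K, W) = -3 + (1/3)*(-4) = -3 - 4/3 = -13/3)
o(P, n) = n*(4 + n) (o(P, n) = (4 + n)*n = n*(4 + n))
d(C, S) = 368/79 + S (d(C, S) = 52/79 + (S*(4 + S))/S = 52*(1/79) + (4 + S) = 52/79 + (4 + S) = 368/79 + S)
(d(f, -10*8) - 31002)/(43675 + 25881) = ((368/79 - 10*8) - 31002)/(43675 + 25881) = ((368/79 - 80) - 31002)/69556 = (-5952/79 - 31002)*(1/69556) = -2455110/79*1/69556 = -1227555/2747462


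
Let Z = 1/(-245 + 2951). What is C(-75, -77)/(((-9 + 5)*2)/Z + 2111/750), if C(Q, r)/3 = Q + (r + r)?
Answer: 515250/16233889 ≈ 0.031739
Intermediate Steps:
Z = 1/2706 ≈ 0.00036955
C(Q, r) = 3*Q + 6*r (C(Q, r) = 3*(Q + (r + r)) = 3*(Q + 2*r) = 3*Q + 6*r)
C(-75, -77)/(((-9 + 5)*2)/Z + 2111/750) = (3*(-75) + 6*(-77))/(((-9 + 5)*2)/(1/2706) + 2111/750) = (-225 - 462)/(-4*2*2706 + 2111*(1/750)) = -687/(-8*2706 + 2111/750) = -687/(-21648 + 2111/750) = -687/(-16233889/750) = -687*(-750/16233889) = 515250/16233889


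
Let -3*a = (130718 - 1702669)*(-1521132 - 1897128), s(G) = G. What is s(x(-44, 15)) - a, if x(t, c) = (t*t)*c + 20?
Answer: 1791112437480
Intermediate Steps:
x(t, c) = 20 + c*t**2 (x(t, c) = t**2*c + 20 = c*t**2 + 20 = 20 + c*t**2)
a = -1791112408420 (a = -(130718 - 1702669)*(-1521132 - 1897128)/3 = -(-1571951)*(-3418260)/3 = -1/3*5373337225260 = -1791112408420)
s(x(-44, 15)) - a = (20 + 15*(-44)**2) - 1*(-1791112408420) = (20 + 15*1936) + 1791112408420 = (20 + 29040) + 1791112408420 = 29060 + 1791112408420 = 1791112437480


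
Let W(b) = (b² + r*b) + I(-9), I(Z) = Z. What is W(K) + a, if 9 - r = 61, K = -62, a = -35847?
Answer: -28788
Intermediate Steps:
r = -52 (r = 9 - 1*61 = 9 - 61 = -52)
W(b) = -9 + b² - 52*b (W(b) = (b² - 52*b) - 9 = -9 + b² - 52*b)
W(K) + a = (-9 + (-62)² - 52*(-62)) - 35847 = (-9 + 3844 + 3224) - 35847 = 7059 - 35847 = -28788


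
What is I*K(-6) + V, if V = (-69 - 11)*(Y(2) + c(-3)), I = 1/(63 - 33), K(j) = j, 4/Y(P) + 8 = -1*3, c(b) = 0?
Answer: 1589/55 ≈ 28.891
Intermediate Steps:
Y(P) = -4/11 (Y(P) = 4/(-8 - 1*3) = 4/(-8 - 3) = 4/(-11) = 4*(-1/11) = -4/11)
I = 1/30 ≈ 0.033333
V = 320/11 (V = (-69 - 11)*(-4/11 + 0) = -80*(-4/11) = 320/11 ≈ 29.091)
I*K(-6) + V = (1/30)*(-6) + 320/11 = -⅕ + 320/11 = 1589/55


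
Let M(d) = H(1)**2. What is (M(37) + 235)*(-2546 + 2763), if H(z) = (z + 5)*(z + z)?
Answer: 82243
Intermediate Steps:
H(z) = 2*z*(5 + z) (H(z) = (5 + z)*(2*z) = 2*z*(5 + z))
M(d) = 144 (M(d) = (2*1*(5 + 1))**2 = (2*1*6)**2 = 12**2 = 144)
(M(37) + 235)*(-2546 + 2763) = (144 + 235)*(-2546 + 2763) = 379*217 = 82243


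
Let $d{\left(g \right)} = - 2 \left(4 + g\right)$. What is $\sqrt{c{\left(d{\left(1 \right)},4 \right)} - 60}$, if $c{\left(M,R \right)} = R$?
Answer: $2 i \sqrt{14} \approx 7.4833 i$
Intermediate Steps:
$d{\left(g \right)} = -8 - 2 g$
$\sqrt{c{\left(d{\left(1 \right)},4 \right)} - 60} = \sqrt{4 - 60} = \sqrt{-56} = 2 i \sqrt{14}$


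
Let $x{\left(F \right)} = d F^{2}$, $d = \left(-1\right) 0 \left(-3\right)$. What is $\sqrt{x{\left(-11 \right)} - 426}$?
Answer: $i \sqrt{426} \approx 20.64 i$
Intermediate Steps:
$d = 0$ ($d = 0 \left(-3\right) = 0$)
$x{\left(F \right)} = 0$ ($x{\left(F \right)} = 0 F^{2} = 0$)
$\sqrt{x{\left(-11 \right)} - 426} = \sqrt{0 - 426} = \sqrt{-426} = i \sqrt{426}$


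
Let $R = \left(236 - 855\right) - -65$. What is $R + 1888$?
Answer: $1334$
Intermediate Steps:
$R = -554$ ($R = \left(236 - 855\right) + 65 = -619 + 65 = -554$)
$R + 1888 = -554 + 1888 = 1334$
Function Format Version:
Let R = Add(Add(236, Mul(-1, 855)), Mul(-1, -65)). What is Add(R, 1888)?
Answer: 1334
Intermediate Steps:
R = -554 (R = Add(Add(236, -855), 65) = Add(-619, 65) = -554)
Add(R, 1888) = Add(-554, 1888) = 1334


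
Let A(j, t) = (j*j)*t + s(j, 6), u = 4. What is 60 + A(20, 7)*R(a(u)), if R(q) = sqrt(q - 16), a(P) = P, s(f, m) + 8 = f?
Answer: 60 + 5624*I*sqrt(3) ≈ 60.0 + 9741.0*I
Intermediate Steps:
s(f, m) = -8 + f
A(j, t) = -8 + j + t*j**2 (A(j, t) = (j*j)*t + (-8 + j) = j**2*t + (-8 + j) = t*j**2 + (-8 + j) = -8 + j + t*j**2)
R(q) = sqrt(-16 + q)
60 + A(20, 7)*R(a(u)) = 60 + (-8 + 20 + 7*20**2)*sqrt(-16 + 4) = 60 + (-8 + 20 + 7*400)*sqrt(-12) = 60 + (-8 + 20 + 2800)*(2*I*sqrt(3)) = 60 + 2812*(2*I*sqrt(3)) = 60 + 5624*I*sqrt(3)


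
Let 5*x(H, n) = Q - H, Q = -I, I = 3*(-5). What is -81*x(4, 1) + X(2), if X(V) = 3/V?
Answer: -1767/10 ≈ -176.70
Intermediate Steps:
I = -15
Q = 15 (Q = -1*(-15) = 15)
x(H, n) = 3 - H/5 (x(H, n) = (15 - H)/5 = 3 - H/5)
-81*x(4, 1) + X(2) = -81*(3 - ⅕*4) + 3/2 = -81*(3 - ⅘) + 3*(½) = -81*11/5 + 3/2 = -891/5 + 3/2 = -1767/10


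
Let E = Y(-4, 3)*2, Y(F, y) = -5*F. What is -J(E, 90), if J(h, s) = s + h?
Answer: -130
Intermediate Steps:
E = 40 (E = -5*(-4)*2 = 20*2 = 40)
J(h, s) = h + s
-J(E, 90) = -(40 + 90) = -1*130 = -130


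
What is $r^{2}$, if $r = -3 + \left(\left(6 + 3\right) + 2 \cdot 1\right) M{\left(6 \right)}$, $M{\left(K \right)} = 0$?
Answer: $9$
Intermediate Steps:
$r = -3$ ($r = -3 + \left(\left(6 + 3\right) + 2 \cdot 1\right) 0 = -3 + \left(9 + 2\right) 0 = -3 + 11 \cdot 0 = -3 + 0 = -3$)
$r^{2} = \left(-3\right)^{2} = 9$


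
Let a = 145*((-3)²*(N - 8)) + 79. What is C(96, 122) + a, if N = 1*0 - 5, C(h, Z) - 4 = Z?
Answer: -16760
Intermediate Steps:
C(h, Z) = 4 + Z
N = -5 (N = 0 - 5 = -5)
a = -16886 (a = 145*((-3)²*(-5 - 8)) + 79 = 145*(9*(-13)) + 79 = 145*(-117) + 79 = -16965 + 79 = -16886)
C(96, 122) + a = (4 + 122) - 16886 = 126 - 16886 = -16760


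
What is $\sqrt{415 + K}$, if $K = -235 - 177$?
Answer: $\sqrt{3} \approx 1.732$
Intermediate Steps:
$K = -412$ ($K = -235 - 177 = -412$)
$\sqrt{415 + K} = \sqrt{415 - 412} = \sqrt{3}$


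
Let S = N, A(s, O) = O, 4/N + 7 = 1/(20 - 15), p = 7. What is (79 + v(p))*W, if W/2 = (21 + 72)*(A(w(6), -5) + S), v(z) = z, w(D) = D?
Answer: -1519620/17 ≈ -89389.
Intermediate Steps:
N = -10/17 (N = 4/(-7 + 1/(20 - 15)) = 4/(-7 + 1/5) = 4/(-7 + ⅕) = 4/(-34/5) = 4*(-5/34) = -10/17 ≈ -0.58823)
S = -10/17 ≈ -0.58823
W = -17670/17 (W = 2*((21 + 72)*(-5 - 10/17)) = 2*(93*(-95/17)) = 2*(-8835/17) = -17670/17 ≈ -1039.4)
(79 + v(p))*W = (79 + 7)*(-17670/17) = 86*(-17670/17) = -1519620/17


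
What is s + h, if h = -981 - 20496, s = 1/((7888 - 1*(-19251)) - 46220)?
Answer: -409802638/19081 ≈ -21477.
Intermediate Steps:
s = -1/19081 (s = 1/((7888 + 19251) - 46220) = 1/(27139 - 46220) = 1/(-19081) = -1/19081 ≈ -5.2408e-5)
h = -21477
s + h = -1/19081 - 21477 = -409802638/19081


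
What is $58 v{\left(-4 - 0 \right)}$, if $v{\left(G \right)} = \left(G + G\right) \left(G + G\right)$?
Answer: $3712$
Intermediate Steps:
$v{\left(G \right)} = 4 G^{2}$ ($v{\left(G \right)} = 2 G 2 G = 4 G^{2}$)
$58 v{\left(-4 - 0 \right)} = 58 \cdot 4 \left(-4 - 0\right)^{2} = 58 \cdot 4 \left(-4 + 0\right)^{2} = 58 \cdot 4 \left(-4\right)^{2} = 58 \cdot 4 \cdot 16 = 58 \cdot 64 = 3712$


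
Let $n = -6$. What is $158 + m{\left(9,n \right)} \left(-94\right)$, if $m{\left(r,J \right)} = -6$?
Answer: $722$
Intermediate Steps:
$158 + m{\left(9,n \right)} \left(-94\right) = 158 - -564 = 158 + 564 = 722$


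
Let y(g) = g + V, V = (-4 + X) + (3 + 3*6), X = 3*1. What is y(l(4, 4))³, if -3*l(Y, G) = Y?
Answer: 175616/27 ≈ 6504.3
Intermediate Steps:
X = 3
l(Y, G) = -Y/3
V = 20 (V = (-4 + 3) + (3 + 3*6) = -1 + (3 + 18) = -1 + 21 = 20)
y(g) = 20 + g (y(g) = g + 20 = 20 + g)
y(l(4, 4))³ = (20 - ⅓*4)³ = (20 - 4/3)³ = (56/3)³ = 175616/27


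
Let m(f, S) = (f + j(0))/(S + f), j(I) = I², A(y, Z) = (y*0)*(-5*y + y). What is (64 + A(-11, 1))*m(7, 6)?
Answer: 448/13 ≈ 34.462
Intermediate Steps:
A(y, Z) = 0 (A(y, Z) = 0*(-4*y) = 0)
m(f, S) = f/(S + f) (m(f, S) = (f + 0²)/(S + f) = (f + 0)/(S + f) = f/(S + f))
(64 + A(-11, 1))*m(7, 6) = (64 + 0)*(7/(6 + 7)) = 64*(7/13) = 448/13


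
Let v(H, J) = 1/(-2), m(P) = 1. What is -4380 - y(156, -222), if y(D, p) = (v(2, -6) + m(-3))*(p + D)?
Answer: -4347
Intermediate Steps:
v(H, J) = -½
y(D, p) = D/2 + p/2 (y(D, p) = (-½ + 1)*(p + D) = (D + p)/2 = D/2 + p/2)
-4380 - y(156, -222) = -4380 - ((½)*156 + (½)*(-222)) = -4380 - (78 - 111) = -4380 - 1*(-33) = -4380 + 33 = -4347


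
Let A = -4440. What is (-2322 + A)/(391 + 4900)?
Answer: -6762/5291 ≈ -1.2780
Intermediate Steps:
(-2322 + A)/(391 + 4900) = (-2322 - 4440)/(391 + 4900) = -6762/5291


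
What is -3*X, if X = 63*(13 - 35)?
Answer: 4158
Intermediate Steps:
X = -1386 (X = 63*(-22) = -1386)
-3*X = -3*(-1386) = 4158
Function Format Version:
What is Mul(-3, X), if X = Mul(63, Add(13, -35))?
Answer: 4158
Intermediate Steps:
X = -1386 (X = Mul(63, -22) = -1386)
Mul(-3, X) = Mul(-3, -1386) = 4158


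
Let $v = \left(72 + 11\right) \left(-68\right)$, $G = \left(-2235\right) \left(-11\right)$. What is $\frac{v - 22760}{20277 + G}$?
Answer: $- \frac{4734}{7477} \approx -0.63314$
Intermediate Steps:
$G = 24585$
$v = -5644$ ($v = 83 \left(-68\right) = -5644$)
$\frac{v - 22760}{20277 + G} = \frac{-5644 - 22760}{20277 + 24585} = - \frac{28404}{44862} = \left(-28404\right) \frac{1}{44862} = - \frac{4734}{7477}$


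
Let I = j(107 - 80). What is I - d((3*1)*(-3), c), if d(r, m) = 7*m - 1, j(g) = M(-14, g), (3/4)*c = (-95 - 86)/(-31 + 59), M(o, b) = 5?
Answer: 199/3 ≈ 66.333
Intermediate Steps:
c = -181/21 (c = 4*((-95 - 86)/(-31 + 59))/3 = 4*(-181/28)/3 = 4*(-181*1/28)/3 = (4/3)*(-181/28) = -181/21 ≈ -8.6190)
j(g) = 5
d(r, m) = -1 + 7*m
I = 5
I - d((3*1)*(-3), c) = 5 - (-1 + 7*(-181/21)) = 5 - (-1 - 181/3) = 5 - 1*(-184/3) = 5 + 184/3 = 199/3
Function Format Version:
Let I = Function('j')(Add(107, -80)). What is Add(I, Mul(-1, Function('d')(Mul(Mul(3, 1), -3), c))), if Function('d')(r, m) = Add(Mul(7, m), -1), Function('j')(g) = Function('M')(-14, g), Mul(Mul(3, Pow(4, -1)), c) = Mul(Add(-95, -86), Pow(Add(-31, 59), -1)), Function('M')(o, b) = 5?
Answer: Rational(199, 3) ≈ 66.333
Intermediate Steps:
c = Rational(-181, 21) (c = Mul(Rational(4, 3), Mul(Add(-95, -86), Pow(Add(-31, 59), -1))) = Mul(Rational(4, 3), Mul(-181, Pow(28, -1))) = Mul(Rational(4, 3), Mul(-181, Rational(1, 28))) = Mul(Rational(4, 3), Rational(-181, 28)) = Rational(-181, 21) ≈ -8.6190)
Function('j')(g) = 5
Function('d')(r, m) = Add(-1, Mul(7, m))
I = 5
Add(I, Mul(-1, Function('d')(Mul(Mul(3, 1), -3), c))) = Add(5, Mul(-1, Add(-1, Mul(7, Rational(-181, 21))))) = Add(5, Mul(-1, Add(-1, Rational(-181, 3)))) = Add(5, Mul(-1, Rational(-184, 3))) = Add(5, Rational(184, 3)) = Rational(199, 3)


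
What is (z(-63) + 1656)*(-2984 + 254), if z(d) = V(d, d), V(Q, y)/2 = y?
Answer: -4176900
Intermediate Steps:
V(Q, y) = 2*y
z(d) = 2*d
(z(-63) + 1656)*(-2984 + 254) = (2*(-63) + 1656)*(-2984 + 254) = (-126 + 1656)*(-2730) = 1530*(-2730) = -4176900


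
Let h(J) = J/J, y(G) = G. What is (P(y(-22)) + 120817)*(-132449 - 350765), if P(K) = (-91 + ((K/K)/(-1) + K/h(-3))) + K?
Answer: -58314748734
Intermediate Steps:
h(J) = 1
P(K) = -92 + 2*K (P(K) = (-91 + ((K/K)/(-1) + K/1)) + K = (-91 + (1*(-1) + K*1)) + K = (-91 + (-1 + K)) + K = (-92 + K) + K = -92 + 2*K)
(P(y(-22)) + 120817)*(-132449 - 350765) = ((-92 + 2*(-22)) + 120817)*(-132449 - 350765) = ((-92 - 44) + 120817)*(-483214) = (-136 + 120817)*(-483214) = 120681*(-483214) = -58314748734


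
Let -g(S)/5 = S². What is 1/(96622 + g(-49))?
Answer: 1/84617 ≈ 1.1818e-5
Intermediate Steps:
g(S) = -5*S²
1/(96622 + g(-49)) = 1/(96622 - 5*(-49)²) = 1/(96622 - 5*2401) = 1/(96622 - 12005) = 1/84617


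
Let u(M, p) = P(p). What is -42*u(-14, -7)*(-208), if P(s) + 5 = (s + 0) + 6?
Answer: -52416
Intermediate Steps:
P(s) = 1 + s (P(s) = -5 + ((s + 0) + 6) = -5 + (s + 6) = -5 + (6 + s) = 1 + s)
u(M, p) = 1 + p
-42*u(-14, -7)*(-208) = -42*(1 - 7)*(-208) = -42*(-6)*(-208) = 252*(-208) = -52416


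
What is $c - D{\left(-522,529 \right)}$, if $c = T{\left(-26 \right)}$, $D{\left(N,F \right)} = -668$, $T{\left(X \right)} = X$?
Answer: $642$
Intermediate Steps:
$c = -26$
$c - D{\left(-522,529 \right)} = -26 - -668 = -26 + 668 = 642$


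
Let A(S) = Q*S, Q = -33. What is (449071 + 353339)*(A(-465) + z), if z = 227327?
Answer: 194722439520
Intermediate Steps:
A(S) = -33*S
(449071 + 353339)*(A(-465) + z) = (449071 + 353339)*(-33*(-465) + 227327) = 802410*(15345 + 227327) = 802410*242672 = 194722439520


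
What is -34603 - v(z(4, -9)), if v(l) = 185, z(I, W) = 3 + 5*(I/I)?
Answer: -34788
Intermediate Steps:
z(I, W) = 8 (z(I, W) = 3 + 5*1 = 3 + 5 = 8)
-34603 - v(z(4, -9)) = -34603 - 1*185 = -34603 - 185 = -34788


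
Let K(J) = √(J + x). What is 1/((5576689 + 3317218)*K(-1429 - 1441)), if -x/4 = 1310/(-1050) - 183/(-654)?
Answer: -I*√93857137395/145872721935754 ≈ -2.1002e-9*I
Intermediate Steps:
x = 44306/11445 (x = -4*(1310/(-1050) - 183/(-654)) = -4*(1310*(-1/1050) - 183*(-1/654)) = -4*(-131/105 + 61/218) = -4*(-22153/22890) = 44306/11445 ≈ 3.8712)
K(J) = √(44306/11445 + J) (K(J) = √(J + 44306/11445) = √(44306/11445 + J))
1/((5576689 + 3317218)*K(-1429 - 1441)) = 1/((5576689 + 3317218)*((√(507082170 + 130988025*(-1429 - 1441))/11445))) = 1/(8893907*((√(507082170 + 130988025*(-2870))/11445))) = 1/(8893907*((√(507082170 - 375935631750)/11445))) = 1/(8893907*((√(-375428549580)/11445))) = 1/(8893907*(((2*I*√93857137395)/11445))) = 1/(8893907*((2*I*√93857137395/11445))) = (-I*√93857137395/16401422)/8893907 = -I*√93857137395/145872721935754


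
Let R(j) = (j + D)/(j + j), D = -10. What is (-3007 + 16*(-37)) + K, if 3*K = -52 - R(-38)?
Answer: -206143/57 ≈ -3616.5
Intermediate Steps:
R(j) = (-10 + j)/(2*j) (R(j) = (j - 10)/(j + j) = (-10 + j)/((2*j)) = (-10 + j)*(1/(2*j)) = (-10 + j)/(2*j))
K = -1000/57 (K = (-52 - (-10 - 38)/(2*(-38)))/3 = (-52 - (-1)*(-48)/(2*38))/3 = (-52 - 1*12/19)/3 = (-52 - 12/19)/3 = (1/3)*(-1000/19) = -1000/57 ≈ -17.544)
(-3007 + 16*(-37)) + K = (-3007 + 16*(-37)) - 1000/57 = (-3007 - 592) - 1000/57 = -3599 - 1000/57 = -206143/57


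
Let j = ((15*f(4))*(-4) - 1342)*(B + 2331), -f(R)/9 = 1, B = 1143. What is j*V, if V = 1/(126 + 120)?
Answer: -464358/41 ≈ -11326.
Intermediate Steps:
f(R) = -9 (f(R) = -9*1 = -9)
j = -2786148 (j = ((15*(-9))*(-4) - 1342)*(1143 + 2331) = (-135*(-4) - 1342)*3474 = (540 - 1342)*3474 = -802*3474 = -2786148)
V = 1/246 ≈ 0.0040650
j*V = -2786148*1/246 = -464358/41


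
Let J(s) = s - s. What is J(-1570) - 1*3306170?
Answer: -3306170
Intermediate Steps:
J(s) = 0
J(-1570) - 1*3306170 = 0 - 1*3306170 = 0 - 3306170 = -3306170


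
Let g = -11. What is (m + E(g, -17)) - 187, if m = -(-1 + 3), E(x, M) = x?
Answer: -200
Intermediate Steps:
m = -2 (m = -1*2 = -2)
(m + E(g, -17)) - 187 = (-2 - 11) - 187 = -13 - 187 = -200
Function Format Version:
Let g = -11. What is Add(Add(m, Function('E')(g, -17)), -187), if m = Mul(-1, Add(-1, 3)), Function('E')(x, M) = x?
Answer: -200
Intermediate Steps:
m = -2 (m = Mul(-1, 2) = -2)
Add(Add(m, Function('E')(g, -17)), -187) = Add(Add(-2, -11), -187) = Add(-13, -187) = -200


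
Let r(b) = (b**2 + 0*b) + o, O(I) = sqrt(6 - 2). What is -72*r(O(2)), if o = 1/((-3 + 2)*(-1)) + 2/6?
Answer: -384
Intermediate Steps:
o = 4/3 (o = 1/(-1*(-1)) + 2*(1/6) = 1/1 + 1/3 = 1*1 + 1/3 = 1 + 1/3 = 4/3 ≈ 1.3333)
O(I) = 2 (O(I) = sqrt(4) = 2)
r(b) = 4/3 + b**2 (r(b) = (b**2 + 0*b) + 4/3 = (b**2 + 0) + 4/3 = b**2 + 4/3 = 4/3 + b**2)
-72*r(O(2)) = -72*(4/3 + 2**2) = -72*(4/3 + 4) = -72*16/3 = -384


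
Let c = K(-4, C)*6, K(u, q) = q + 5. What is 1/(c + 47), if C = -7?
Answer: 1/35 ≈ 0.028571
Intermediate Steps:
K(u, q) = 5 + q
c = -12 (c = (5 - 7)*6 = -2*6 = -12)
1/(c + 47) = 1/(-12 + 47) = 1/35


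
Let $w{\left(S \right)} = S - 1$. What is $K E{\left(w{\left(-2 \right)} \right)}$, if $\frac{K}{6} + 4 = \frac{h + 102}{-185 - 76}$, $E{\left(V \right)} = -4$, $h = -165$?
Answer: $\frac{2616}{29} \approx 90.207$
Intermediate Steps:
$w{\left(S \right)} = -1 + S$
$K = - \frac{654}{29}$ ($K = -24 + 6 \frac{-165 + 102}{-185 - 76} = -24 + 6 \left(- \frac{63}{-261}\right) = -24 + 6 \left(\left(-63\right) \left(- \frac{1}{261}\right)\right) = -24 + 6 \cdot \frac{7}{29} = -24 + \frac{42}{29} = - \frac{654}{29} \approx -22.552$)
$K E{\left(w{\left(-2 \right)} \right)} = \left(- \frac{654}{29}\right) \left(-4\right) = \frac{2616}{29}$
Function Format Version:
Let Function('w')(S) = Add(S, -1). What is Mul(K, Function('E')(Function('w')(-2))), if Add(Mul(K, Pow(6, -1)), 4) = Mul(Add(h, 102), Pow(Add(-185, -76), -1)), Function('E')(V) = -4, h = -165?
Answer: Rational(2616, 29) ≈ 90.207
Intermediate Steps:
Function('w')(S) = Add(-1, S)
K = Rational(-654, 29) (K = Add(-24, Mul(6, Mul(Add(-165, 102), Pow(Add(-185, -76), -1)))) = Add(-24, Mul(6, Mul(-63, Pow(-261, -1)))) = Add(-24, Mul(6, Mul(-63, Rational(-1, 261)))) = Add(-24, Mul(6, Rational(7, 29))) = Add(-24, Rational(42, 29)) = Rational(-654, 29) ≈ -22.552)
Mul(K, Function('E')(Function('w')(-2))) = Mul(Rational(-654, 29), -4) = Rational(2616, 29)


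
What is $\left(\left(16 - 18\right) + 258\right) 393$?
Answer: $100608$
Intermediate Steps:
$\left(\left(16 - 18\right) + 258\right) 393 = \left(-2 + 258\right) 393 = 256 \cdot 393 = 100608$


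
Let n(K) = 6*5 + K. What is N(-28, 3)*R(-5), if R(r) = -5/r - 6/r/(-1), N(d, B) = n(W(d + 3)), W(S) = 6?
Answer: -36/5 ≈ -7.2000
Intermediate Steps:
n(K) = 30 + K
N(d, B) = 36 (N(d, B) = 30 + 6 = 36)
R(r) = 1/r (R(r) = -5/r - 6/r*(-1) = -5/r + 6/r = 1/r)
N(-28, 3)*R(-5) = 36/(-5) = 36*(-⅕) = -36/5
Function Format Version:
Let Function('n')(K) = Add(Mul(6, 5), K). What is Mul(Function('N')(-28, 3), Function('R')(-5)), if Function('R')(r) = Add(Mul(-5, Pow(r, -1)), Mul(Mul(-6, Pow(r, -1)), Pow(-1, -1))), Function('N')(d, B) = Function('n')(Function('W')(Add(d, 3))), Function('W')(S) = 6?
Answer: Rational(-36, 5) ≈ -7.2000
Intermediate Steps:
Function('n')(K) = Add(30, K)
Function('N')(d, B) = 36 (Function('N')(d, B) = Add(30, 6) = 36)
Function('R')(r) = Pow(r, -1) (Function('R')(r) = Add(Mul(-5, Pow(r, -1)), Mul(Mul(-6, Pow(r, -1)), -1)) = Add(Mul(-5, Pow(r, -1)), Mul(6, Pow(r, -1))) = Pow(r, -1))
Mul(Function('N')(-28, 3), Function('R')(-5)) = Mul(36, Pow(-5, -1)) = Mul(36, Rational(-1, 5)) = Rational(-36, 5)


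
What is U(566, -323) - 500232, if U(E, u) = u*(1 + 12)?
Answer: -504431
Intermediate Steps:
U(E, u) = 13*u (U(E, u) = u*13 = 13*u)
U(566, -323) - 500232 = 13*(-323) - 500232 = -4199 - 500232 = -504431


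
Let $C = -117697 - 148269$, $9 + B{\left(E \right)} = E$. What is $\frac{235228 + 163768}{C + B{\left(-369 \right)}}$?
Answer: $- \frac{7673}{5122} \approx -1.498$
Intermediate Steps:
$B{\left(E \right)} = -9 + E$
$C = -265966$
$\frac{235228 + 163768}{C + B{\left(-369 \right)}} = \frac{235228 + 163768}{-265966 - 378} = \frac{398996}{-265966 - 378} = \frac{398996}{-266344} = 398996 \left(- \frac{1}{266344}\right) = - \frac{7673}{5122}$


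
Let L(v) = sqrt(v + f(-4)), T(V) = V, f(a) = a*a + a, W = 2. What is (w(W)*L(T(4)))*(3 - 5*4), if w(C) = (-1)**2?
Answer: -68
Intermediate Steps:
f(a) = a + a**2 (f(a) = a**2 + a = a + a**2)
w(C) = 1
L(v) = sqrt(12 + v) (L(v) = sqrt(v - 4*(1 - 4)) = sqrt(v - 4*(-3)) = sqrt(v + 12) = sqrt(12 + v))
(w(W)*L(T(4)))*(3 - 5*4) = (1*sqrt(12 + 4))*(3 - 5*4) = (1*sqrt(16))*(3 - 20) = (1*4)*(-17) = 4*(-17) = -68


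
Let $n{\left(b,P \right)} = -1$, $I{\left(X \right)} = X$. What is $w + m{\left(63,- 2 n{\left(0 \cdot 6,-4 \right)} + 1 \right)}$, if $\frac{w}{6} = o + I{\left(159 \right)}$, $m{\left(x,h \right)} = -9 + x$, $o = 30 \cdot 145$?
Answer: $27108$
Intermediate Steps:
$o = 4350$
$w = 27054$ ($w = 6 \left(4350 + 159\right) = 6 \cdot 4509 = 27054$)
$w + m{\left(63,- 2 n{\left(0 \cdot 6,-4 \right)} + 1 \right)} = 27054 + \left(-9 + 63\right) = 27054 + 54 = 27108$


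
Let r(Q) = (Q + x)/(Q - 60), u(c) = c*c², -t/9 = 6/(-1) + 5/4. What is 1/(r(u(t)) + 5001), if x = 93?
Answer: 1665457/8330619178 ≈ 0.00019992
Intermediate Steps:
t = 171/4 (t = -9*(6/(-1) + 5/4) = -9*(6*(-1) + 5*(¼)) = -9*(-6 + 5/4) = -9*(-19/4) = 171/4 ≈ 42.750)
u(c) = c³
r(Q) = (93 + Q)/(-60 + Q) (r(Q) = (Q + 93)/(Q - 60) = (93 + Q)/(-60 + Q))
1/(r(u(t)) + 5001) = 1/((93 + (171/4)³)/(-60 + (171/4)³) + 5001) = 1/((93 + 5000211/64)/(-60 + 5000211/64) + 5001) = 1/((5006163/64)/(4996371/64) + 5001) = 1/((64/4996371)*(5006163/64) + 5001) = 1/(1668721/1665457 + 5001) = 1/(8330619178/1665457) = 1665457/8330619178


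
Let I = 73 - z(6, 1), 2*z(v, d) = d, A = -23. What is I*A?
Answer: -3335/2 ≈ -1667.5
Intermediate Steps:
z(v, d) = d/2
I = 145/2 (I = 73 - 1/2 = 73 - 1*½ = 73 - ½ = 145/2 ≈ 72.500)
I*A = (145/2)*(-23) = -3335/2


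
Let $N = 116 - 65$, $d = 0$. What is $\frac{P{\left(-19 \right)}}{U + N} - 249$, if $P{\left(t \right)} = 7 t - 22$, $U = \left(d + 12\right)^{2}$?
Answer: $- \frac{9742}{39} \approx -249.79$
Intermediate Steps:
$N = 51$
$U = 144$ ($U = \left(0 + 12\right)^{2} = 12^{2} = 144$)
$P{\left(t \right)} = -22 + 7 t$
$\frac{P{\left(-19 \right)}}{U + N} - 249 = \frac{-22 + 7 \left(-19\right)}{144 + 51} - 249 = \frac{-22 - 133}{195} - 249 = \frac{1}{195} \left(-155\right) - 249 = - \frac{31}{39} - 249 = - \frac{9742}{39}$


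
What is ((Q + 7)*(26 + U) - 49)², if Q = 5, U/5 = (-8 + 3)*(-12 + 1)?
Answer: 12694969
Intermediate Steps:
U = 275 (U = 5*((-8 + 3)*(-12 + 1)) = 5*(-5*(-11)) = 5*55 = 275)
((Q + 7)*(26 + U) - 49)² = ((5 + 7)*(26 + 275) - 49)² = (12*301 - 49)² = (3612 - 49)² = 3563² = 12694969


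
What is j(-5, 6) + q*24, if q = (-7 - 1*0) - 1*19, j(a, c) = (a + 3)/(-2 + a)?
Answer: -4366/7 ≈ -623.71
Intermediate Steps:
j(a, c) = (3 + a)/(-2 + a)
q = -26 (q = (-7 + 0) - 19 = -7 - 19 = -26)
j(-5, 6) + q*24 = (3 - 5)/(-2 - 5) - 26*24 = -2/(-7) - 624 = -1/7*(-2) - 624 = 2/7 - 624 = -4366/7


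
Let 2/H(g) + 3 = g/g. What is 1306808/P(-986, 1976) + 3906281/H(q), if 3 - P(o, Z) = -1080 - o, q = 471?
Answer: -377602449/97 ≈ -3.8928e+6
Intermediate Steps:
P(o, Z) = 1083 + o (P(o, Z) = 3 - (-1080 - o) = 3 + (1080 + o) = 1083 + o)
H(g) = -1 (H(g) = 2/(-3 + g/g) = 2/(-3 + 1) = 2/(-2) = 2*(-½) = -1)
1306808/P(-986, 1976) + 3906281/H(q) = 1306808/(1083 - 986) + 3906281/(-1) = 1306808/97 + 3906281*(-1) = 1306808*(1/97) - 3906281 = 1306808/97 - 3906281 = -377602449/97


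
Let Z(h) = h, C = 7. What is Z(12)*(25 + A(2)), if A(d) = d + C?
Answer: 408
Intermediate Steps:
A(d) = 7 + d (A(d) = d + 7 = 7 + d)
Z(12)*(25 + A(2)) = 12*(25 + (7 + 2)) = 12*(25 + 9) = 12*34 = 408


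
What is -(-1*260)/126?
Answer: 130/63 ≈ 2.0635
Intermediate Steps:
-(-1*260)/126 = -(-260)/126 = -1*(-130/63) = 130/63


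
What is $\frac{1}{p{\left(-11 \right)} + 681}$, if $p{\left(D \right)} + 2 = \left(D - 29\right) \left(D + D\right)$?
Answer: $\frac{1}{1559} \approx 0.00064144$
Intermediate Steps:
$p{\left(D \right)} = -2 + 2 D \left(-29 + D\right)$ ($p{\left(D \right)} = -2 + \left(D - 29\right) \left(D + D\right) = -2 + \left(-29 + D\right) 2 D = -2 + 2 D \left(-29 + D\right)$)
$\frac{1}{p{\left(-11 \right)} + 681} = \frac{1}{\left(-2 - -638 + 2 \left(-11\right)^{2}\right) + 681} = \frac{1}{\left(-2 + 638 + 2 \cdot 121\right) + 681} = \frac{1}{\left(-2 + 638 + 242\right) + 681} = \frac{1}{878 + 681} = \frac{1}{1559}$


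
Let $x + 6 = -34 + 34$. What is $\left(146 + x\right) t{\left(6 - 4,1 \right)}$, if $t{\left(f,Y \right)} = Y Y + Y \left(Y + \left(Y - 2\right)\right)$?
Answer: $140$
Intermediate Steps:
$t{\left(f,Y \right)} = Y^{2} + Y \left(-2 + 2 Y\right)$ ($t{\left(f,Y \right)} = Y^{2} + Y \left(Y + \left(-2 + Y\right)\right) = Y^{2} + Y \left(-2 + 2 Y\right)$)
$x = -6$ ($x = -6 + \left(-34 + 34\right) = -6 + 0 = -6$)
$\left(146 + x\right) t{\left(6 - 4,1 \right)} = \left(146 - 6\right) 1 \left(-2 + 3 \cdot 1\right) = 140 \cdot 1 \left(-2 + 3\right) = 140 \cdot 1 \cdot 1 = 140 \cdot 1 = 140$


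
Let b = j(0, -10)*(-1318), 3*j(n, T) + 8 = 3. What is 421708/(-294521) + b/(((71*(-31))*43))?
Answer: -121676024122/83623053009 ≈ -1.4551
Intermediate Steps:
j(n, T) = -5/3 (j(n, T) = -8/3 + (⅓)*3 = -8/3 + 1 = -5/3)
b = 6590/3 (b = -5/3*(-1318) = 6590/3 ≈ 2196.7)
421708/(-294521) + b/(((71*(-31))*43)) = 421708/(-294521) + 6590/(3*(((71*(-31))*43))) = 421708*(-1/294521) + 6590/(3*((-2201*43))) = -421708/294521 + (6590/3)/(-94643) = -421708/294521 + (6590/3)*(-1/94643) = -421708/294521 - 6590/283929 = -121676024122/83623053009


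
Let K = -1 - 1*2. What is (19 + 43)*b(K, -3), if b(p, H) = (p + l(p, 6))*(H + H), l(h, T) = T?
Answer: -1116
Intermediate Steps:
K = -3 (K = -1 - 2 = -3)
b(p, H) = 2*H*(6 + p) (b(p, H) = (p + 6)*(H + H) = (6 + p)*(2*H) = 2*H*(6 + p))
(19 + 43)*b(K, -3) = (19 + 43)*(2*(-3)*(6 - 3)) = 62*(2*(-3)*3) = 62*(-18) = -1116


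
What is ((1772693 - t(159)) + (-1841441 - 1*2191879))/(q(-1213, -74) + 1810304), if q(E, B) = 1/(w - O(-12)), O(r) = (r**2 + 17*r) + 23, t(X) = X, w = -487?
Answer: -1017353700/814636799 ≈ -1.2488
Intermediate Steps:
O(r) = 23 + r**2 + 17*r
q(E, B) = -1/450 (q(E, B) = 1/(-487 - (23 + (-12)**2 + 17*(-12))) = 1/(-487 - (23 + 144 - 204)) = 1/(-487 - 1*(-37)) = 1/(-487 + 37) = 1/(-450) = -1/450)
((1772693 - t(159)) + (-1841441 - 1*2191879))/(q(-1213, -74) + 1810304) = ((1772693 - 1*159) + (-1841441 - 1*2191879))/(-1/450 + 1810304) = ((1772693 - 159) + (-1841441 - 2191879))/(814636799/450) = (1772534 - 4033320)*(450/814636799) = -2260786*450/814636799 = -1017353700/814636799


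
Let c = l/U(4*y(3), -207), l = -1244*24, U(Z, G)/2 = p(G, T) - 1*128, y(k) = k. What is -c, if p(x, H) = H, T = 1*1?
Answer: -14928/127 ≈ -117.54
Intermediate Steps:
T = 1
U(Z, G) = -254 (U(Z, G) = 2*(1 - 1*128) = 2*(1 - 128) = 2*(-127) = -254)
l = -29856
c = 14928/127 (c = -29856/(-254) = -29856*(-1/254) = 14928/127 ≈ 117.54)
-c = -1*14928/127 = -14928/127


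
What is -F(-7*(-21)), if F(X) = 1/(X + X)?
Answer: -1/294 ≈ -0.0034014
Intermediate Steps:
F(X) = 1/(2*X)
-F(-7*(-21)) = -1/(2*((-7*(-21)))) = -1/(2*147) = -1*1/294 = -1/294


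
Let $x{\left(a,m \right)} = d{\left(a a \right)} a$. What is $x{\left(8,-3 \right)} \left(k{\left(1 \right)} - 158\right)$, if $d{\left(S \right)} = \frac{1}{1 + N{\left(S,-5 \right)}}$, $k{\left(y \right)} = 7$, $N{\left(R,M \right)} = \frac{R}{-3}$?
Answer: $\frac{3624}{61} \approx 59.41$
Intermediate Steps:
$N{\left(R,M \right)} = - \frac{R}{3}$ ($N{\left(R,M \right)} = R \left(- \frac{1}{3}\right) = - \frac{R}{3}$)
$d{\left(S \right)} = \frac{1}{1 - \frac{S}{3}}$
$x{\left(a,m \right)} = - \frac{3 a}{-3 + a^{2}}$ ($x{\left(a,m \right)} = - \frac{3}{-3 + a a} a = - \frac{3}{-3 + a^{2}} a = - \frac{3 a}{-3 + a^{2}}$)
$x{\left(8,-3 \right)} \left(k{\left(1 \right)} - 158\right) = \left(-3\right) 8 \frac{1}{-3 + 8^{2}} \left(7 - 158\right) = \left(-3\right) 8 \frac{1}{-3 + 64} \left(-151\right) = \left(-3\right) 8 \cdot \frac{1}{61} \left(-151\right) = \left(- \frac{24}{61}\right) \left(-151\right) = \frac{3624}{61}$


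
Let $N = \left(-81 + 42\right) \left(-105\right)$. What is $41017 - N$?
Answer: $36922$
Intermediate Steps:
$N = 4095$ ($N = \left(-39\right) \left(-105\right) = 4095$)
$41017 - N = 41017 - 4095 = 36922$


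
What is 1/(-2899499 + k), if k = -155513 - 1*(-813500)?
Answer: -1/2241512 ≈ -4.4613e-7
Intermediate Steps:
k = 657987 (k = -155513 + 813500 = 657987)
1/(-2899499 + k) = 1/(-2899499 + 657987) = 1/(-2241512) = -1/2241512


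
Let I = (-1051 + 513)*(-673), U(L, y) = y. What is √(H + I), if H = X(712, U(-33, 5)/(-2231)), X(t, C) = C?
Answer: 3*√200241443951/2231 ≈ 601.73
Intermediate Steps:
I = 362074 (I = -538*(-673) = 362074)
H = -5/2231 (H = 5/(-2231) = 5*(-1/2231) = -5/2231 ≈ -0.0022411)
√(H + I) = √(-5/2231 + 362074) = √(807787089/2231) = 3*√200241443951/2231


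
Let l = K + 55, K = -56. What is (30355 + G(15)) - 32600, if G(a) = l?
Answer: -2246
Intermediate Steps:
l = -1 (l = -56 + 55 = -1)
G(a) = -1
(30355 + G(15)) - 32600 = (30355 - 1) - 32600 = 30354 - 32600 = -2246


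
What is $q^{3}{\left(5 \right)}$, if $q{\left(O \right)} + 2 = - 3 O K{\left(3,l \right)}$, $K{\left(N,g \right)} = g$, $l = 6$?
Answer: $-778688$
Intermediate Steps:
$q{\left(O \right)} = -2 - 18 O$ ($q{\left(O \right)} = -2 + - 3 O 6 = -2 - 18 O$)
$q^{3}{\left(5 \right)} = \left(-2 - 90\right)^{3} = \left(-92\right)^{3} = -778688$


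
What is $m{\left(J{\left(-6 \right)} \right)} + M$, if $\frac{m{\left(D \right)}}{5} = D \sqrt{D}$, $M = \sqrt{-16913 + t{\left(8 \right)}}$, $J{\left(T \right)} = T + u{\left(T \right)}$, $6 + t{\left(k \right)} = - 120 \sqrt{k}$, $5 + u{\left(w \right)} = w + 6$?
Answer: $i \left(\sqrt{16919 + 240 \sqrt{2}} - 55 \sqrt{11}\right) \approx - 51.043 i$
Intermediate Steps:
$u{\left(w \right)} = 1 + w$ ($u{\left(w \right)} = -5 + \left(w + 6\right) = -5 + \left(6 + w\right) = 1 + w$)
$t{\left(k \right)} = -6 - 120 \sqrt{k}$
$J{\left(T \right)} = 1 + 2 T$ ($J{\left(T \right)} = T + \left(1 + T\right) = 1 + 2 T$)
$M = \sqrt{-16919 - 240 \sqrt{2}}$ ($M = \sqrt{-16913 - \left(6 + 120 \sqrt{8}\right)} = \sqrt{-16913 - \left(6 + 120 \cdot 2 \sqrt{2}\right)} = \sqrt{-16913 - \left(6 + 240 \sqrt{2}\right)} = \sqrt{-16919 - 240 \sqrt{2}} \approx 131.37 i$)
$m{\left(D \right)} = 5 D^{\frac{3}{2}}$ ($m{\left(D \right)} = 5 D \sqrt{D} = 5 D^{\frac{3}{2}}$)
$m{\left(J{\left(-6 \right)} \right)} + M = 5 \left(1 + 2 \left(-6\right)\right)^{\frac{3}{2}} + \sqrt{-16919 - 240 \sqrt{2}} = 5 \left(1 - 12\right)^{\frac{3}{2}} + \sqrt{-16919 - 240 \sqrt{2}} = 5 \left(-11\right)^{\frac{3}{2}} + \sqrt{-16919 - 240 \sqrt{2}} = 5 \left(- 11 i \sqrt{11}\right) + \sqrt{-16919 - 240 \sqrt{2}} = - 55 i \sqrt{11} + \sqrt{-16919 - 240 \sqrt{2}} = \sqrt{-16919 - 240 \sqrt{2}} - 55 i \sqrt{11}$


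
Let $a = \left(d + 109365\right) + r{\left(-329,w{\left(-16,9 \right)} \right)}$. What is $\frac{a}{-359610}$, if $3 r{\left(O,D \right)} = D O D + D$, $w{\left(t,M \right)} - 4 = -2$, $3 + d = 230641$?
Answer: $- \frac{67913}{71922} \approx -0.94426$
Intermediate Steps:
$d = 230638$ ($d = -3 + 230641 = 230638$)
$w{\left(t,M \right)} = 2$ ($w{\left(t,M \right)} = 4 - 2 = 2$)
$r{\left(O,D \right)} = \frac{D}{3} + \frac{O D^{2}}{3}$ ($r{\left(O,D \right)} = \frac{D O D + D}{3} = \frac{O D^{2} + D}{3} = \frac{D + O D^{2}}{3} = \frac{D}{3} + \frac{O D^{2}}{3}$)
$a = 339565$ ($a = \left(230638 + 109365\right) + \frac{1}{3} \cdot 2 \left(1 + 2 \left(-329\right)\right) = 340003 + \frac{1}{3} \cdot 2 \left(1 - 658\right) = 340003 + \frac{1}{3} \cdot 2 \left(-657\right) = 340003 - 438 = 339565$)
$\frac{a}{-359610} = \frac{339565}{-359610} = 339565 \left(- \frac{1}{359610}\right) = - \frac{67913}{71922}$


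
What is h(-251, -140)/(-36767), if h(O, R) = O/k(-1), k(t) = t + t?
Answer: -251/73534 ≈ -0.0034134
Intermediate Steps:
k(t) = 2*t
h(O, R) = -O/2 (h(O, R) = O/((2*(-1))) = O/(-2) = O*(-1/2) = -O/2)
h(-251, -140)/(-36767) = -1/2*(-251)/(-36767) = (251/2)*(-1/36767) = -251/73534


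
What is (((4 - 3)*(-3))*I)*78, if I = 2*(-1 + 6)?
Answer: -2340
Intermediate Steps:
I = 10 (I = 2*5 = 10)
(((4 - 3)*(-3))*I)*78 = (((4 - 3)*(-3))*10)*78 = ((1*(-3))*10)*78 = -3*10*78 = -30*78 = -2340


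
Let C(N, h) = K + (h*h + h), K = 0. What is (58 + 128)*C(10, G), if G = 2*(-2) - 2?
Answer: 5580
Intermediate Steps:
G = -6 (G = -4 - 2 = -6)
C(N, h) = h + h² (C(N, h) = 0 + (h*h + h) = 0 + (h² + h) = 0 + (h + h²) = h + h²)
(58 + 128)*C(10, G) = (58 + 128)*(-6*(1 - 6)) = 186*(-6*(-5)) = 186*30 = 5580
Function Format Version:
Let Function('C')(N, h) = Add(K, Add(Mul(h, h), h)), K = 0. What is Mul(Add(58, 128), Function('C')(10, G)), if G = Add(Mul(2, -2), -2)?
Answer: 5580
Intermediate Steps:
G = -6 (G = Add(-4, -2) = -6)
Function('C')(N, h) = Add(h, Pow(h, 2)) (Function('C')(N, h) = Add(0, Add(Mul(h, h), h)) = Add(0, Add(Pow(h, 2), h)) = Add(0, Add(h, Pow(h, 2))) = Add(h, Pow(h, 2)))
Mul(Add(58, 128), Function('C')(10, G)) = Mul(Add(58, 128), Mul(-6, Add(1, -6))) = Mul(186, Mul(-6, -5)) = Mul(186, 30) = 5580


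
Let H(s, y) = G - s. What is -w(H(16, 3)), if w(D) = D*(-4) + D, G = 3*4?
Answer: -12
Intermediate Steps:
G = 12
H(s, y) = 12 - s
w(D) = -3*D (w(D) = -4*D + D = -3*D)
-w(H(16, 3)) = -(-3)*(12 - 1*16) = -(-3)*(12 - 16) = -(-3)*(-4) = -1*12 = -12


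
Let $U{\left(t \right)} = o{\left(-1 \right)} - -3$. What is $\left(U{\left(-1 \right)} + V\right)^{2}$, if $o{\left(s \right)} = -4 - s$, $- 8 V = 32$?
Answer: $16$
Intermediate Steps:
$V = -4$ ($V = \left(- \frac{1}{8}\right) 32 = -4$)
$U{\left(t \right)} = 0$ ($U{\left(t \right)} = \left(-4 - -1\right) - -3 = \left(-4 + 1\right) + 3 = -3 + 3 = 0$)
$\left(U{\left(-1 \right)} + V\right)^{2} = \left(0 - 4\right)^{2} = \left(-4\right)^{2} = 16$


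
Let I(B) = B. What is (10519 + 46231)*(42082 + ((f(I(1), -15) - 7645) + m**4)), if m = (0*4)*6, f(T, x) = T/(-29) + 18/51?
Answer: 963478686500/493 ≈ 1.9543e+9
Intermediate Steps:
f(T, x) = 6/17 - T/29 (f(T, x) = T*(-1/29) + 18*(1/51) = -T/29 + 6/17 = 6/17 - T/29)
m = 0 (m = 0*6 = 0)
(10519 + 46231)*(42082 + ((f(I(1), -15) - 7645) + m**4)) = (10519 + 46231)*(42082 + (((6/17 - 1/29*1) - 7645) + 0**4)) = 56750*(42082 + (((6/17 - 1/29) - 7645) + 0)) = 56750*(42082 + ((157/493 - 7645) + 0)) = 56750*(42082 + (-3768828/493 + 0)) = 56750*(42082 - 3768828/493) = 56750*(16977598/493) = 963478686500/493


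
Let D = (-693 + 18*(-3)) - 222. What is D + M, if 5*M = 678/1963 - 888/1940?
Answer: -4612813431/4760275 ≈ -969.02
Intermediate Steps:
D = -969 (D = (-693 - 54) - 222 = -747 - 222 = -969)
M = -106956/4760275 (M = (678/1963 - 888/1940)/5 = (678*(1/1963) - 888*1/1940)/5 = (678/1963 - 222/485)/5 = (1/5)*(-106956/952055) = -106956/4760275 ≈ -0.022468)
D + M = -969 - 106956/4760275 = -4612813431/4760275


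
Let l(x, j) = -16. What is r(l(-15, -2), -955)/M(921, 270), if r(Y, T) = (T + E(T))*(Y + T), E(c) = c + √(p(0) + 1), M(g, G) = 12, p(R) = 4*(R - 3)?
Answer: 927305/6 - 971*I*√11/12 ≈ 1.5455e+5 - 268.37*I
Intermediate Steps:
p(R) = -12 + 4*R (p(R) = 4*(-3 + R) = -12 + 4*R)
E(c) = c + I*√11 (E(c) = c + √((-12 + 4*0) + 1) = c + √((-12 + 0) + 1) = c + √(-12 + 1) = c + √(-11) = c + I*√11)
r(Y, T) = (T + Y)*(2*T + I*√11) (r(Y, T) = (T + (T + I*√11))*(Y + T) = (2*T + I*√11)*(T + Y) = (T + Y)*(2*T + I*√11))
r(l(-15, -2), -955)/M(921, 270) = ((-955)² - 955*(-16) - 955*(-955 + I*√11) - 16*(-955 + I*√11))/12 = (912025 + 15280 + (912025 - 955*I*√11) + (15280 - 16*I*√11))*(1/12) = (1854610 - 971*I*√11)*(1/12) = 927305/6 - 971*I*√11/12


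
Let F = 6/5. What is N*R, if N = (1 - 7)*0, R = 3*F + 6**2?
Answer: 0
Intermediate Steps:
F = 6/5 (F = 6*(1/5) = 6/5 ≈ 1.2000)
R = 198/5 (R = 3*(6/5) + 6**2 = 18/5 + 36 = 198/5 ≈ 39.600)
N = 0 (N = -6*0 = 0)
N*R = 0*(198/5) = 0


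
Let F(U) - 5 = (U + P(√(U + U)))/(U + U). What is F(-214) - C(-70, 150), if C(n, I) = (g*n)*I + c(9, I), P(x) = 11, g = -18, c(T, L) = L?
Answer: -80953857/428 ≈ -1.8914e+5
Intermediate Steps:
C(n, I) = I - 18*I*n (C(n, I) = (-18*n)*I + I = -18*I*n + I = I - 18*I*n)
F(U) = 5 + (11 + U)/(2*U) (F(U) = 5 + (U + 11)/(U + U) = 5 + (11 + U)/((2*U)) = 5 + (11 + U)*(1/(2*U)) = 5 + (11 + U)/(2*U))
F(-214) - C(-70, 150) = (11/2)*(1 - 214)/(-214) - 150*(1 - 18*(-70)) = (11/2)*(-1/214)*(-213) - 150*(1 + 1260) = 2343/428 - 150*1261 = 2343/428 - 1*189150 = 2343/428 - 189150 = -80953857/428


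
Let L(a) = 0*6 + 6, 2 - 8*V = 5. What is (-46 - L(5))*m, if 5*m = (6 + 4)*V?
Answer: 39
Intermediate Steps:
V = -3/8 (V = ¼ - ⅛*5 = ¼ - 5/8 = -3/8 ≈ -0.37500)
L(a) = 6 (L(a) = 0 + 6 = 6)
m = -¾ (m = ((6 + 4)*(-3/8))/5 = (10*(-3/8))/5 = (⅕)*(-15/4) = -¾ ≈ -0.75000)
(-46 - L(5))*m = (-46 - 1*6)*(-¾) = (-46 - 6)*(-¾) = -52*(-¾) = 39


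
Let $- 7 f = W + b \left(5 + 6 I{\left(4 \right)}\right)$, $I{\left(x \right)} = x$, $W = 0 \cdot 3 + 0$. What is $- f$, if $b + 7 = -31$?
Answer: $- \frac{1102}{7} \approx -157.43$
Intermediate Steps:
$W = 0$ ($W = 0 + 0 = 0$)
$b = -38$ ($b = -7 - 31 = -38$)
$f = \frac{1102}{7}$ ($f = - \frac{0 - 38 \left(5 + 6 \cdot 4\right)}{7} = - \frac{0 - 38 \left(5 + 24\right)}{7} = - \frac{0 - 1102}{7} = \left(- \frac{1}{7}\right) \left(-1102\right) = \frac{1102}{7} \approx 157.43$)
$- f = \left(-1\right) \frac{1102}{7} = - \frac{1102}{7}$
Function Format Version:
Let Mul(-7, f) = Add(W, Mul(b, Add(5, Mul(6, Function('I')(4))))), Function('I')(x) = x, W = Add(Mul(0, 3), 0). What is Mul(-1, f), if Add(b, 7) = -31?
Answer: Rational(-1102, 7) ≈ -157.43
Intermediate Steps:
W = 0 (W = Add(0, 0) = 0)
b = -38 (b = Add(-7, -31) = -38)
f = Rational(1102, 7) (f = Mul(Rational(-1, 7), Add(0, Mul(-38, Add(5, Mul(6, 4))))) = Mul(Rational(-1, 7), Add(0, Mul(-38, Add(5, 24)))) = Mul(Rational(-1, 7), Add(0, Mul(-38, 29))) = Mul(Rational(-1, 7), Add(0, -1102)) = Mul(Rational(-1, 7), -1102) = Rational(1102, 7) ≈ 157.43)
Mul(-1, f) = Mul(-1, Rational(1102, 7)) = Rational(-1102, 7)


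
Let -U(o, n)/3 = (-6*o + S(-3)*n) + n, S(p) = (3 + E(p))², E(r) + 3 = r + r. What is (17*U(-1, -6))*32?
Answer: 352512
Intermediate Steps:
E(r) = -3 + 2*r (E(r) = -3 + (r + r) = -3 + 2*r)
S(p) = 4*p² (S(p) = (3 + (-3 + 2*p))² = (2*p)² = 4*p²)
U(o, n) = -111*n + 18*o (U(o, n) = -3*((-6*o + (4*(-3)²)*n) + n) = -3*((-6*o + (4*9)*n) + n) = -3*((-6*o + 36*n) + n) = -3*(-6*o + 37*n) = -111*n + 18*o)
(17*U(-1, -6))*32 = (17*(-111*(-6) + 18*(-1)))*32 = (17*(666 - 18))*32 = (17*648)*32 = 11016*32 = 352512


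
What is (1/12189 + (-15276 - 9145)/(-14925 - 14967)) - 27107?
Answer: -3292078337485/121451196 ≈ -27106.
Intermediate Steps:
(1/12189 + (-15276 - 9145)/(-14925 - 14967)) - 27107 = (1/12189 - 24421/(-29892)) - 27107 = (1/12189 - 24421*(-1/29892)) - 27107 = (1/12189 + 24421/29892) - 27107 = 99232487/121451196 - 27107 = -3292078337485/121451196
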